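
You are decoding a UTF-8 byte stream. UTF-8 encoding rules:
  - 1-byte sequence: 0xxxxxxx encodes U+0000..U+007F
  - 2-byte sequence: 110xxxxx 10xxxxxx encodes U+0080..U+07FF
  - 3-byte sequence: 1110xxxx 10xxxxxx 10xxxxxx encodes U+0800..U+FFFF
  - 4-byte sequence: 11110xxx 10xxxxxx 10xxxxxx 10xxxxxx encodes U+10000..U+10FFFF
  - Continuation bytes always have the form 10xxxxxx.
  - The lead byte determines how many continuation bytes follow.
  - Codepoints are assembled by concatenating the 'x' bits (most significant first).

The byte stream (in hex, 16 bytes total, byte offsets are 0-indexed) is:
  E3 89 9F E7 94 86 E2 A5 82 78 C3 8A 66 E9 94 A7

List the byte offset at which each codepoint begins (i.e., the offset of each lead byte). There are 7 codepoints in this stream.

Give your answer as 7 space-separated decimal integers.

Answer: 0 3 6 9 10 12 13

Derivation:
Byte[0]=E3: 3-byte lead, need 2 cont bytes. acc=0x3
Byte[1]=89: continuation. acc=(acc<<6)|0x09=0xC9
Byte[2]=9F: continuation. acc=(acc<<6)|0x1F=0x325F
Completed: cp=U+325F (starts at byte 0)
Byte[3]=E7: 3-byte lead, need 2 cont bytes. acc=0x7
Byte[4]=94: continuation. acc=(acc<<6)|0x14=0x1D4
Byte[5]=86: continuation. acc=(acc<<6)|0x06=0x7506
Completed: cp=U+7506 (starts at byte 3)
Byte[6]=E2: 3-byte lead, need 2 cont bytes. acc=0x2
Byte[7]=A5: continuation. acc=(acc<<6)|0x25=0xA5
Byte[8]=82: continuation. acc=(acc<<6)|0x02=0x2942
Completed: cp=U+2942 (starts at byte 6)
Byte[9]=78: 1-byte ASCII. cp=U+0078
Byte[10]=C3: 2-byte lead, need 1 cont bytes. acc=0x3
Byte[11]=8A: continuation. acc=(acc<<6)|0x0A=0xCA
Completed: cp=U+00CA (starts at byte 10)
Byte[12]=66: 1-byte ASCII. cp=U+0066
Byte[13]=E9: 3-byte lead, need 2 cont bytes. acc=0x9
Byte[14]=94: continuation. acc=(acc<<6)|0x14=0x254
Byte[15]=A7: continuation. acc=(acc<<6)|0x27=0x9527
Completed: cp=U+9527 (starts at byte 13)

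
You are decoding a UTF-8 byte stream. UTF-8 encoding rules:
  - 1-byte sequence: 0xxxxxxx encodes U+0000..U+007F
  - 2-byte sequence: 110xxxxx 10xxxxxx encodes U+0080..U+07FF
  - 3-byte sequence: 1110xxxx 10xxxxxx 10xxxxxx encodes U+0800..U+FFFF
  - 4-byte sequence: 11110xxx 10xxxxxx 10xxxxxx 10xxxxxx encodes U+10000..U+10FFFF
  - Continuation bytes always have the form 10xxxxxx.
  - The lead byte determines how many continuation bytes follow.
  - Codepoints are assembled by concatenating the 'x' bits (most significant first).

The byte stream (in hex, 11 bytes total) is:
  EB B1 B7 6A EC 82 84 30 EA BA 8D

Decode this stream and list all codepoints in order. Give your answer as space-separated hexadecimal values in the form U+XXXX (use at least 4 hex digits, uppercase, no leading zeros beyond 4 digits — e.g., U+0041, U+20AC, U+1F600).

Byte[0]=EB: 3-byte lead, need 2 cont bytes. acc=0xB
Byte[1]=B1: continuation. acc=(acc<<6)|0x31=0x2F1
Byte[2]=B7: continuation. acc=(acc<<6)|0x37=0xBC77
Completed: cp=U+BC77 (starts at byte 0)
Byte[3]=6A: 1-byte ASCII. cp=U+006A
Byte[4]=EC: 3-byte lead, need 2 cont bytes. acc=0xC
Byte[5]=82: continuation. acc=(acc<<6)|0x02=0x302
Byte[6]=84: continuation. acc=(acc<<6)|0x04=0xC084
Completed: cp=U+C084 (starts at byte 4)
Byte[7]=30: 1-byte ASCII. cp=U+0030
Byte[8]=EA: 3-byte lead, need 2 cont bytes. acc=0xA
Byte[9]=BA: continuation. acc=(acc<<6)|0x3A=0x2BA
Byte[10]=8D: continuation. acc=(acc<<6)|0x0D=0xAE8D
Completed: cp=U+AE8D (starts at byte 8)

Answer: U+BC77 U+006A U+C084 U+0030 U+AE8D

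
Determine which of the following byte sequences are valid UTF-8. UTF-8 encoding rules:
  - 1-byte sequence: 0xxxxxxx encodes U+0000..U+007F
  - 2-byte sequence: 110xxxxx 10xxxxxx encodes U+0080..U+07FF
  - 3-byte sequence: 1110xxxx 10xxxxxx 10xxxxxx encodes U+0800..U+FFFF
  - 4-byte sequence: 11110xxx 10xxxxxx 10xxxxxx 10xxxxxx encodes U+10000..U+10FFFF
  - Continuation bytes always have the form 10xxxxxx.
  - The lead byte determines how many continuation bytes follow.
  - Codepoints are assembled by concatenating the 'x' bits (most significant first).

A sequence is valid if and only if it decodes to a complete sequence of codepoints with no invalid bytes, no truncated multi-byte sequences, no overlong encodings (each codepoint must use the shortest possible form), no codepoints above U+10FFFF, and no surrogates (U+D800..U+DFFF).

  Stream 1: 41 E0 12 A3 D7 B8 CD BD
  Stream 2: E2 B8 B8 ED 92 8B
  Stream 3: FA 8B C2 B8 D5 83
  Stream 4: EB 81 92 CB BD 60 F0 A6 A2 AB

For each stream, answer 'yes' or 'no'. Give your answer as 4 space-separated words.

Answer: no yes no yes

Derivation:
Stream 1: error at byte offset 2. INVALID
Stream 2: decodes cleanly. VALID
Stream 3: error at byte offset 0. INVALID
Stream 4: decodes cleanly. VALID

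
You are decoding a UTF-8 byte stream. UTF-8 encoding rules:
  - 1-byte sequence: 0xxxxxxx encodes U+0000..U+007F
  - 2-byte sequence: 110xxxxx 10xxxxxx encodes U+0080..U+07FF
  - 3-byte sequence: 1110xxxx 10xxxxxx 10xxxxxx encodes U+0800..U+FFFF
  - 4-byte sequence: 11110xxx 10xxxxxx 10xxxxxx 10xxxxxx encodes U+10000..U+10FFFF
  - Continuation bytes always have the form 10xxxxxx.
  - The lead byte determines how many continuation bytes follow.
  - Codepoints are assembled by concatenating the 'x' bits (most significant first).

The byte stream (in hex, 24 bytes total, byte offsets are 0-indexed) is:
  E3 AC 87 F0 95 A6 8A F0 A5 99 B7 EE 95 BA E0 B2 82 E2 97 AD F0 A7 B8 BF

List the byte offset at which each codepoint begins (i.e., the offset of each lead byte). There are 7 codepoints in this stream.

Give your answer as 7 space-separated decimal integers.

Byte[0]=E3: 3-byte lead, need 2 cont bytes. acc=0x3
Byte[1]=AC: continuation. acc=(acc<<6)|0x2C=0xEC
Byte[2]=87: continuation. acc=(acc<<6)|0x07=0x3B07
Completed: cp=U+3B07 (starts at byte 0)
Byte[3]=F0: 4-byte lead, need 3 cont bytes. acc=0x0
Byte[4]=95: continuation. acc=(acc<<6)|0x15=0x15
Byte[5]=A6: continuation. acc=(acc<<6)|0x26=0x566
Byte[6]=8A: continuation. acc=(acc<<6)|0x0A=0x1598A
Completed: cp=U+1598A (starts at byte 3)
Byte[7]=F0: 4-byte lead, need 3 cont bytes. acc=0x0
Byte[8]=A5: continuation. acc=(acc<<6)|0x25=0x25
Byte[9]=99: continuation. acc=(acc<<6)|0x19=0x959
Byte[10]=B7: continuation. acc=(acc<<6)|0x37=0x25677
Completed: cp=U+25677 (starts at byte 7)
Byte[11]=EE: 3-byte lead, need 2 cont bytes. acc=0xE
Byte[12]=95: continuation. acc=(acc<<6)|0x15=0x395
Byte[13]=BA: continuation. acc=(acc<<6)|0x3A=0xE57A
Completed: cp=U+E57A (starts at byte 11)
Byte[14]=E0: 3-byte lead, need 2 cont bytes. acc=0x0
Byte[15]=B2: continuation. acc=(acc<<6)|0x32=0x32
Byte[16]=82: continuation. acc=(acc<<6)|0x02=0xC82
Completed: cp=U+0C82 (starts at byte 14)
Byte[17]=E2: 3-byte lead, need 2 cont bytes. acc=0x2
Byte[18]=97: continuation. acc=(acc<<6)|0x17=0x97
Byte[19]=AD: continuation. acc=(acc<<6)|0x2D=0x25ED
Completed: cp=U+25ED (starts at byte 17)
Byte[20]=F0: 4-byte lead, need 3 cont bytes. acc=0x0
Byte[21]=A7: continuation. acc=(acc<<6)|0x27=0x27
Byte[22]=B8: continuation. acc=(acc<<6)|0x38=0x9F8
Byte[23]=BF: continuation. acc=(acc<<6)|0x3F=0x27E3F
Completed: cp=U+27E3F (starts at byte 20)

Answer: 0 3 7 11 14 17 20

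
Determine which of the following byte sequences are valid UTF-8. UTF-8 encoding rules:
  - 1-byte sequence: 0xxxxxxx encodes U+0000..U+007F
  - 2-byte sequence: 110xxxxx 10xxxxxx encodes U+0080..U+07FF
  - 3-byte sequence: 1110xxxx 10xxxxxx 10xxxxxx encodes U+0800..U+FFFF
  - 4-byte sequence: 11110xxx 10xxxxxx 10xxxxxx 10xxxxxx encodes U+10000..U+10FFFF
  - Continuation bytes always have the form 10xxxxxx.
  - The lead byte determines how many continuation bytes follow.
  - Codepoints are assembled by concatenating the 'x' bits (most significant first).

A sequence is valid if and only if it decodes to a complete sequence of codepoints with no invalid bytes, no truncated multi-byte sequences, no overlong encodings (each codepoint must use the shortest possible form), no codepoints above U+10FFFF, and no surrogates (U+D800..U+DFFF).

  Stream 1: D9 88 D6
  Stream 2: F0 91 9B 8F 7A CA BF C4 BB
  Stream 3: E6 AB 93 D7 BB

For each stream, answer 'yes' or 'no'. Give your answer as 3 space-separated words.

Answer: no yes yes

Derivation:
Stream 1: error at byte offset 3. INVALID
Stream 2: decodes cleanly. VALID
Stream 3: decodes cleanly. VALID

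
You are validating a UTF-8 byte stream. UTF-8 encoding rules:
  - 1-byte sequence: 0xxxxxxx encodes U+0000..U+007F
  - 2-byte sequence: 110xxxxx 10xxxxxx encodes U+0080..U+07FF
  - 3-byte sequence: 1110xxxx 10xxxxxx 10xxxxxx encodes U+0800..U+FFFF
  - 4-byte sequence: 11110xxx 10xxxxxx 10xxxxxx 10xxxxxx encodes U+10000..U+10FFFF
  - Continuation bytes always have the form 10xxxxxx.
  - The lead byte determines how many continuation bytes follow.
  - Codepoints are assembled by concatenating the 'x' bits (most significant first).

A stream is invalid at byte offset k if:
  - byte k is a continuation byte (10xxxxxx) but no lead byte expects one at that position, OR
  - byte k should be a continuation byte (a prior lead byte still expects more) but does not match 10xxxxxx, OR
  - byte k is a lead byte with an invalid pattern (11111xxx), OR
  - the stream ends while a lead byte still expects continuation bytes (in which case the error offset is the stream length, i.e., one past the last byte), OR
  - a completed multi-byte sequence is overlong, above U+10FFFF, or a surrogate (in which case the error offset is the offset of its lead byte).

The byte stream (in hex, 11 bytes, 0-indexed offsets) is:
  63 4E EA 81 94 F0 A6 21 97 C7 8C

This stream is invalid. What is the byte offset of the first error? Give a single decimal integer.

Answer: 7

Derivation:
Byte[0]=63: 1-byte ASCII. cp=U+0063
Byte[1]=4E: 1-byte ASCII. cp=U+004E
Byte[2]=EA: 3-byte lead, need 2 cont bytes. acc=0xA
Byte[3]=81: continuation. acc=(acc<<6)|0x01=0x281
Byte[4]=94: continuation. acc=(acc<<6)|0x14=0xA054
Completed: cp=U+A054 (starts at byte 2)
Byte[5]=F0: 4-byte lead, need 3 cont bytes. acc=0x0
Byte[6]=A6: continuation. acc=(acc<<6)|0x26=0x26
Byte[7]=21: expected 10xxxxxx continuation. INVALID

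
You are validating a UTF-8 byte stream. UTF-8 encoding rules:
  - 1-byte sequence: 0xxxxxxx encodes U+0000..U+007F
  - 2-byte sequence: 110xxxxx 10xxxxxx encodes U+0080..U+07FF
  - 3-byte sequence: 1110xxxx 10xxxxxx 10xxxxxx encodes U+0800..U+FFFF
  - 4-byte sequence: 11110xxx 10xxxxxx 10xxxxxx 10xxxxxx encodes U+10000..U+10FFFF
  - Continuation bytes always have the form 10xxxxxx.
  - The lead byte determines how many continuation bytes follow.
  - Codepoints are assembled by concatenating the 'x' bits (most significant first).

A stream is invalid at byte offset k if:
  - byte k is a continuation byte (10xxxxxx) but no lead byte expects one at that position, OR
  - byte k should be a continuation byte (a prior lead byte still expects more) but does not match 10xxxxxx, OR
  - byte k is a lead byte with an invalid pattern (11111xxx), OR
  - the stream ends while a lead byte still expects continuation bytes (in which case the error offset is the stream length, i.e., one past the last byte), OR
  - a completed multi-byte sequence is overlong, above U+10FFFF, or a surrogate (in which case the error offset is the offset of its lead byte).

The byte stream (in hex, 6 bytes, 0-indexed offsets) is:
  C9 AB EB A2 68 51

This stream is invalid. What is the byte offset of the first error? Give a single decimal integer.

Byte[0]=C9: 2-byte lead, need 1 cont bytes. acc=0x9
Byte[1]=AB: continuation. acc=(acc<<6)|0x2B=0x26B
Completed: cp=U+026B (starts at byte 0)
Byte[2]=EB: 3-byte lead, need 2 cont bytes. acc=0xB
Byte[3]=A2: continuation. acc=(acc<<6)|0x22=0x2E2
Byte[4]=68: expected 10xxxxxx continuation. INVALID

Answer: 4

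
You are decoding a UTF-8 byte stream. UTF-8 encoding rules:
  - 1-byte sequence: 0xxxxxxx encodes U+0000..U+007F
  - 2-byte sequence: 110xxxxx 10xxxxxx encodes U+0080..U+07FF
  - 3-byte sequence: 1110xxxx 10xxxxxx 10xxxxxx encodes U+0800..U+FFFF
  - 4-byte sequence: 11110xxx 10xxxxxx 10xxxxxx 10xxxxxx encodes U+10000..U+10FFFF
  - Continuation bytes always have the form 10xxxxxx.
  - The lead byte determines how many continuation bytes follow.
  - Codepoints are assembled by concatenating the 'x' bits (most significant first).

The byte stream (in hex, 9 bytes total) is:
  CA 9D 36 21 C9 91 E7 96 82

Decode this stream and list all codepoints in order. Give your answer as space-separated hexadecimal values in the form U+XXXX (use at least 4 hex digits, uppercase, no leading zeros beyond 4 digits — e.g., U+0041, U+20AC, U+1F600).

Byte[0]=CA: 2-byte lead, need 1 cont bytes. acc=0xA
Byte[1]=9D: continuation. acc=(acc<<6)|0x1D=0x29D
Completed: cp=U+029D (starts at byte 0)
Byte[2]=36: 1-byte ASCII. cp=U+0036
Byte[3]=21: 1-byte ASCII. cp=U+0021
Byte[4]=C9: 2-byte lead, need 1 cont bytes. acc=0x9
Byte[5]=91: continuation. acc=(acc<<6)|0x11=0x251
Completed: cp=U+0251 (starts at byte 4)
Byte[6]=E7: 3-byte lead, need 2 cont bytes. acc=0x7
Byte[7]=96: continuation. acc=(acc<<6)|0x16=0x1D6
Byte[8]=82: continuation. acc=(acc<<6)|0x02=0x7582
Completed: cp=U+7582 (starts at byte 6)

Answer: U+029D U+0036 U+0021 U+0251 U+7582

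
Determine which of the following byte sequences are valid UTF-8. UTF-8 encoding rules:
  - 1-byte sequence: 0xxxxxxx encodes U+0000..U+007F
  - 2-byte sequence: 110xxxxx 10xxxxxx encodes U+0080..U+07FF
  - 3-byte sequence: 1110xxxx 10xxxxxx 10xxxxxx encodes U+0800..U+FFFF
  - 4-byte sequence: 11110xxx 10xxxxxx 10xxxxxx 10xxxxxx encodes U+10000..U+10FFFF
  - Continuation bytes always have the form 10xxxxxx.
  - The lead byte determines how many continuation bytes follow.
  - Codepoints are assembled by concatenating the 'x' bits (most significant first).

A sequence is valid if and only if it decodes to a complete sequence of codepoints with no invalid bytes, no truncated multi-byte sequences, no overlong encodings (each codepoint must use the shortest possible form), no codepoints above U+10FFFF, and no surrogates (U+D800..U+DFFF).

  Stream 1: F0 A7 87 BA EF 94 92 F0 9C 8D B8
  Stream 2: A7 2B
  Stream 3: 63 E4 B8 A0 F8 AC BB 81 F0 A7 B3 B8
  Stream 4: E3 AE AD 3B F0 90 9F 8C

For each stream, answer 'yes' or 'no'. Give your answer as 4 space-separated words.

Stream 1: decodes cleanly. VALID
Stream 2: error at byte offset 0. INVALID
Stream 3: error at byte offset 4. INVALID
Stream 4: decodes cleanly. VALID

Answer: yes no no yes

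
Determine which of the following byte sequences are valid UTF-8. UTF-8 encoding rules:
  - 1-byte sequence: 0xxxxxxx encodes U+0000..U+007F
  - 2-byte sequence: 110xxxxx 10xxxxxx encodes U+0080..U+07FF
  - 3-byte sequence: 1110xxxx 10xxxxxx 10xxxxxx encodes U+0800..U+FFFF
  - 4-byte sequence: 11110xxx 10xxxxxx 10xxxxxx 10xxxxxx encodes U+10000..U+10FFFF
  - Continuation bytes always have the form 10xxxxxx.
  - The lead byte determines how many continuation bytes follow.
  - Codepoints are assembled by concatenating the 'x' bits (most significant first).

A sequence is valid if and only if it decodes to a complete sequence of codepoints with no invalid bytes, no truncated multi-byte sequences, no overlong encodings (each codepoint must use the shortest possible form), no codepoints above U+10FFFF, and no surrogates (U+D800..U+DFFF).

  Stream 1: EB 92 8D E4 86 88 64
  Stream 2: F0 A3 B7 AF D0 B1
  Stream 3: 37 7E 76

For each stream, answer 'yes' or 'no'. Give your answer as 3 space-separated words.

Answer: yes yes yes

Derivation:
Stream 1: decodes cleanly. VALID
Stream 2: decodes cleanly. VALID
Stream 3: decodes cleanly. VALID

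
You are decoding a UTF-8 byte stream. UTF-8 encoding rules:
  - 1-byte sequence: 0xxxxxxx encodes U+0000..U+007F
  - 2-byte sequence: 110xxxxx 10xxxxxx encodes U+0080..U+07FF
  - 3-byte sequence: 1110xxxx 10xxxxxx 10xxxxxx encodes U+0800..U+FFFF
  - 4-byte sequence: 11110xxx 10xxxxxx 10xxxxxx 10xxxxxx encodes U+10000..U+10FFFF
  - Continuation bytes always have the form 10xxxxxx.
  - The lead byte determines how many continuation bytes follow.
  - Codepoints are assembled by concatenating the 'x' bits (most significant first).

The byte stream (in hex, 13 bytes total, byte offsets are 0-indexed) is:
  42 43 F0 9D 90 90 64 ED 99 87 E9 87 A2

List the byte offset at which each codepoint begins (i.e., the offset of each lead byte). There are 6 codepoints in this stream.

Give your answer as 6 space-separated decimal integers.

Byte[0]=42: 1-byte ASCII. cp=U+0042
Byte[1]=43: 1-byte ASCII. cp=U+0043
Byte[2]=F0: 4-byte lead, need 3 cont bytes. acc=0x0
Byte[3]=9D: continuation. acc=(acc<<6)|0x1D=0x1D
Byte[4]=90: continuation. acc=(acc<<6)|0x10=0x750
Byte[5]=90: continuation. acc=(acc<<6)|0x10=0x1D410
Completed: cp=U+1D410 (starts at byte 2)
Byte[6]=64: 1-byte ASCII. cp=U+0064
Byte[7]=ED: 3-byte lead, need 2 cont bytes. acc=0xD
Byte[8]=99: continuation. acc=(acc<<6)|0x19=0x359
Byte[9]=87: continuation. acc=(acc<<6)|0x07=0xD647
Completed: cp=U+D647 (starts at byte 7)
Byte[10]=E9: 3-byte lead, need 2 cont bytes. acc=0x9
Byte[11]=87: continuation. acc=(acc<<6)|0x07=0x247
Byte[12]=A2: continuation. acc=(acc<<6)|0x22=0x91E2
Completed: cp=U+91E2 (starts at byte 10)

Answer: 0 1 2 6 7 10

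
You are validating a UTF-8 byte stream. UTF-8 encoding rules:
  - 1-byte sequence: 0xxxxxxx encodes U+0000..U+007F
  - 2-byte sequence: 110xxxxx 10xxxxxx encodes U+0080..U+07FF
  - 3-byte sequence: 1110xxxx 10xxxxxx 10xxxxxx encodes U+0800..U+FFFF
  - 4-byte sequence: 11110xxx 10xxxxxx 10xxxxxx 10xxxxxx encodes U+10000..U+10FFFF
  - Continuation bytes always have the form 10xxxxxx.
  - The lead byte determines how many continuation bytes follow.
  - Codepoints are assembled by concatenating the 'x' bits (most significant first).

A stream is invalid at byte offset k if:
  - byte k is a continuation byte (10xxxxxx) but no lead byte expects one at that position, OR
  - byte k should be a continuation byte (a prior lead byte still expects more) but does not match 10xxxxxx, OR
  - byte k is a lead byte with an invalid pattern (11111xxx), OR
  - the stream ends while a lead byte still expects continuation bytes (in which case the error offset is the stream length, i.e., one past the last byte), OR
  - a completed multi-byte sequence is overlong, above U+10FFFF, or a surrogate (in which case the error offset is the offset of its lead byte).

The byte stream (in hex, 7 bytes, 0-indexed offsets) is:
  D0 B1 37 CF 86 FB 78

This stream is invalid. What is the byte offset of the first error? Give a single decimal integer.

Byte[0]=D0: 2-byte lead, need 1 cont bytes. acc=0x10
Byte[1]=B1: continuation. acc=(acc<<6)|0x31=0x431
Completed: cp=U+0431 (starts at byte 0)
Byte[2]=37: 1-byte ASCII. cp=U+0037
Byte[3]=CF: 2-byte lead, need 1 cont bytes. acc=0xF
Byte[4]=86: continuation. acc=(acc<<6)|0x06=0x3C6
Completed: cp=U+03C6 (starts at byte 3)
Byte[5]=FB: INVALID lead byte (not 0xxx/110x/1110/11110)

Answer: 5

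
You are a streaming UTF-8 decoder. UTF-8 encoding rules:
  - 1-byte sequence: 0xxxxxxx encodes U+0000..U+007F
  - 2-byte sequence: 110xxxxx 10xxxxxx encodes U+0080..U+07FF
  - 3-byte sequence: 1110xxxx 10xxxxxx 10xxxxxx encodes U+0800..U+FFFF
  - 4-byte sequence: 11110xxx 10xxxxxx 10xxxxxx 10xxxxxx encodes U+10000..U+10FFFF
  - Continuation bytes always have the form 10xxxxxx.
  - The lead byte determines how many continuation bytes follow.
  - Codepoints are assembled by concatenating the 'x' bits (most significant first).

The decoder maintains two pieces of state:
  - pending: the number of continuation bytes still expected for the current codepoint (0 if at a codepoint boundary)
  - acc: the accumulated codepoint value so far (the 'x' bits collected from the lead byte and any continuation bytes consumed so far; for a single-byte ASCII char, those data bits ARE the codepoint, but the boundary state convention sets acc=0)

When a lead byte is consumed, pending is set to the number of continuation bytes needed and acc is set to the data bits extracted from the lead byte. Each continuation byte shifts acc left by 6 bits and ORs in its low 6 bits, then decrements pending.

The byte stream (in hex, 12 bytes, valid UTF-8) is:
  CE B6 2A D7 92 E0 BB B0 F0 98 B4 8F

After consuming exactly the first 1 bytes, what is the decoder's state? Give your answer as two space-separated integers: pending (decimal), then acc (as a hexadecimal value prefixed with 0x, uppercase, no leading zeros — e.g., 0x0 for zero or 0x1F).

Answer: 1 0xE

Derivation:
Byte[0]=CE: 2-byte lead. pending=1, acc=0xE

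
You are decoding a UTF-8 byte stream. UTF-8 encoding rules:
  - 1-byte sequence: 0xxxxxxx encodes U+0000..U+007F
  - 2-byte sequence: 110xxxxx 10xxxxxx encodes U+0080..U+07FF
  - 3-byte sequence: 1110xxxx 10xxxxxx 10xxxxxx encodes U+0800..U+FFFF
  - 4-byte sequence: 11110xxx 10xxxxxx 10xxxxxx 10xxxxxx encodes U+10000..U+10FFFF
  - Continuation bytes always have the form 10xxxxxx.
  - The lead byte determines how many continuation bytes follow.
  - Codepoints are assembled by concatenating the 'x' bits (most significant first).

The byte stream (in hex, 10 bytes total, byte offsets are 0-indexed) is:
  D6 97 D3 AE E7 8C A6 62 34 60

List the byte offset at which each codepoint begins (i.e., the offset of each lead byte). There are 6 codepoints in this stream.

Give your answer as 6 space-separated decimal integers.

Answer: 0 2 4 7 8 9

Derivation:
Byte[0]=D6: 2-byte lead, need 1 cont bytes. acc=0x16
Byte[1]=97: continuation. acc=(acc<<6)|0x17=0x597
Completed: cp=U+0597 (starts at byte 0)
Byte[2]=D3: 2-byte lead, need 1 cont bytes. acc=0x13
Byte[3]=AE: continuation. acc=(acc<<6)|0x2E=0x4EE
Completed: cp=U+04EE (starts at byte 2)
Byte[4]=E7: 3-byte lead, need 2 cont bytes. acc=0x7
Byte[5]=8C: continuation. acc=(acc<<6)|0x0C=0x1CC
Byte[6]=A6: continuation. acc=(acc<<6)|0x26=0x7326
Completed: cp=U+7326 (starts at byte 4)
Byte[7]=62: 1-byte ASCII. cp=U+0062
Byte[8]=34: 1-byte ASCII. cp=U+0034
Byte[9]=60: 1-byte ASCII. cp=U+0060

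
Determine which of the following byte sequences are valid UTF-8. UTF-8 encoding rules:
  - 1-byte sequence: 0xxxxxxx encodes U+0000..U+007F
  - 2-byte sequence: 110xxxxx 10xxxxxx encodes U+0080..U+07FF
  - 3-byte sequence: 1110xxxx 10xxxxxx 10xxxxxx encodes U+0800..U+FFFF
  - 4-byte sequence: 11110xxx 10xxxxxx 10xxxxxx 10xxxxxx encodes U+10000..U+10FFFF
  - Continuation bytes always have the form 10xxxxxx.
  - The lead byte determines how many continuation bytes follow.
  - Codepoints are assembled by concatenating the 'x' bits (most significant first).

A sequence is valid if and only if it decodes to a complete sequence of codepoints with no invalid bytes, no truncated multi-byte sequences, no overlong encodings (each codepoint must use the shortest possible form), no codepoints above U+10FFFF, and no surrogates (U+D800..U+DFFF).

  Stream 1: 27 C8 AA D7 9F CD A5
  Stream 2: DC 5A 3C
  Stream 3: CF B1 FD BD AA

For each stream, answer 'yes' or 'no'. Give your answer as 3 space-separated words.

Stream 1: decodes cleanly. VALID
Stream 2: error at byte offset 1. INVALID
Stream 3: error at byte offset 2. INVALID

Answer: yes no no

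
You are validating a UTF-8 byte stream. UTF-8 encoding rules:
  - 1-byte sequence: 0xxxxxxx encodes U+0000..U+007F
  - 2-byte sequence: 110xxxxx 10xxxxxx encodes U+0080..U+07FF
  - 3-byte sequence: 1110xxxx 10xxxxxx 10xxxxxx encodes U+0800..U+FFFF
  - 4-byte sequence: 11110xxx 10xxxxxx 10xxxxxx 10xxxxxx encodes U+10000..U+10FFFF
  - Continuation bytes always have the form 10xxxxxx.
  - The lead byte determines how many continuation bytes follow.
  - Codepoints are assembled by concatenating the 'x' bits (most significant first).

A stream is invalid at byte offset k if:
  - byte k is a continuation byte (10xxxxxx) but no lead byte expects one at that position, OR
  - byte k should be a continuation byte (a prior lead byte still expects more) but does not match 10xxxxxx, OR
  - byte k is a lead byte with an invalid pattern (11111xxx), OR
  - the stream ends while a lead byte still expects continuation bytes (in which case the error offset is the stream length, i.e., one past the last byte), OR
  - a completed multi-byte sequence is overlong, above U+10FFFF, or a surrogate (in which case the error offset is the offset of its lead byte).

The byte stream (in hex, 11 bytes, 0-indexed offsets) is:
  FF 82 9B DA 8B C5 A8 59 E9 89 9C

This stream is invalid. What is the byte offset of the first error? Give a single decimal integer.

Byte[0]=FF: INVALID lead byte (not 0xxx/110x/1110/11110)

Answer: 0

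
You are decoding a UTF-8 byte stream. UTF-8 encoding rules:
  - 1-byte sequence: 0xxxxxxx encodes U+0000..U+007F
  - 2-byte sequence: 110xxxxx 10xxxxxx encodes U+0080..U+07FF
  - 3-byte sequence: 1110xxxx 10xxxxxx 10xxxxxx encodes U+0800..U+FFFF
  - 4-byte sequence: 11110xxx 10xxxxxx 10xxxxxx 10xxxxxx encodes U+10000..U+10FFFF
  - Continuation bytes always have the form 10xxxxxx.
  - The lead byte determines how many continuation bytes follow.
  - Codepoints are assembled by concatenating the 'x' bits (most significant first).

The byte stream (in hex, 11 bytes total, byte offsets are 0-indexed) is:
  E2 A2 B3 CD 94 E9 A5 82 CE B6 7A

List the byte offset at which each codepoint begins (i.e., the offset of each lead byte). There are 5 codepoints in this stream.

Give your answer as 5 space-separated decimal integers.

Answer: 0 3 5 8 10

Derivation:
Byte[0]=E2: 3-byte lead, need 2 cont bytes. acc=0x2
Byte[1]=A2: continuation. acc=(acc<<6)|0x22=0xA2
Byte[2]=B3: continuation. acc=(acc<<6)|0x33=0x28B3
Completed: cp=U+28B3 (starts at byte 0)
Byte[3]=CD: 2-byte lead, need 1 cont bytes. acc=0xD
Byte[4]=94: continuation. acc=(acc<<6)|0x14=0x354
Completed: cp=U+0354 (starts at byte 3)
Byte[5]=E9: 3-byte lead, need 2 cont bytes. acc=0x9
Byte[6]=A5: continuation. acc=(acc<<6)|0x25=0x265
Byte[7]=82: continuation. acc=(acc<<6)|0x02=0x9942
Completed: cp=U+9942 (starts at byte 5)
Byte[8]=CE: 2-byte lead, need 1 cont bytes. acc=0xE
Byte[9]=B6: continuation. acc=(acc<<6)|0x36=0x3B6
Completed: cp=U+03B6 (starts at byte 8)
Byte[10]=7A: 1-byte ASCII. cp=U+007A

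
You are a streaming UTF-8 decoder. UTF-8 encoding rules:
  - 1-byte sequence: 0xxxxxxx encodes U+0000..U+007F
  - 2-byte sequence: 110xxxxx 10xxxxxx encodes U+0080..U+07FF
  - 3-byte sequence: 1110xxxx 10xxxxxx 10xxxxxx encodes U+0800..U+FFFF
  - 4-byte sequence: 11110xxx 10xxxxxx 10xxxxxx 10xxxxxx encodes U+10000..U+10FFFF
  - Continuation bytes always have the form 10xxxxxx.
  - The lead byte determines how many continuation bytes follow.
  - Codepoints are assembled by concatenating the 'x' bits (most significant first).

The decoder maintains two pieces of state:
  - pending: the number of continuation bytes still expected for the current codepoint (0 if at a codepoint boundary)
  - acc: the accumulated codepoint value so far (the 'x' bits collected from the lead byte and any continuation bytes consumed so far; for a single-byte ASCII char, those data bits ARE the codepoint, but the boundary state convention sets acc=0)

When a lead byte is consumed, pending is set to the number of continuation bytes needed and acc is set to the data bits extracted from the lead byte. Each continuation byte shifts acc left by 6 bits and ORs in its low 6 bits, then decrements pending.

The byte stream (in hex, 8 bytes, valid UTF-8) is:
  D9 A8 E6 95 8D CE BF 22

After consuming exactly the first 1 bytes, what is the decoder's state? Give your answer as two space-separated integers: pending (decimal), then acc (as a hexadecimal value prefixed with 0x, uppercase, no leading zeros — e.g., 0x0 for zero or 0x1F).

Byte[0]=D9: 2-byte lead. pending=1, acc=0x19

Answer: 1 0x19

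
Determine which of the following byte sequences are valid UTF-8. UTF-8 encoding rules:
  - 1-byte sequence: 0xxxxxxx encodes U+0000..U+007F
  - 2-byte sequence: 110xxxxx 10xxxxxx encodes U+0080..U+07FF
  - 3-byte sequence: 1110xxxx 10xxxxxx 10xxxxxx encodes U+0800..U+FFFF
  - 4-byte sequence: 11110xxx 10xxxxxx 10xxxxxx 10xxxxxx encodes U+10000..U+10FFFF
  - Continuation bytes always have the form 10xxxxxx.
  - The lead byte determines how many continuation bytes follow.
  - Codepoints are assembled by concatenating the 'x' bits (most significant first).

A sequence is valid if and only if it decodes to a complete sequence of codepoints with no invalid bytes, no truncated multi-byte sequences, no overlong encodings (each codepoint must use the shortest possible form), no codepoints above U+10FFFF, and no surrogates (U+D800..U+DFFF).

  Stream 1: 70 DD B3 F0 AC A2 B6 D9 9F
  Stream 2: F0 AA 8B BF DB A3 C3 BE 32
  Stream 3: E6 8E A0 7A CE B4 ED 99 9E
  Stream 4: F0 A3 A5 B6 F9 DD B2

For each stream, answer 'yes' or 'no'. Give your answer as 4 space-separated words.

Stream 1: decodes cleanly. VALID
Stream 2: decodes cleanly. VALID
Stream 3: decodes cleanly. VALID
Stream 4: error at byte offset 4. INVALID

Answer: yes yes yes no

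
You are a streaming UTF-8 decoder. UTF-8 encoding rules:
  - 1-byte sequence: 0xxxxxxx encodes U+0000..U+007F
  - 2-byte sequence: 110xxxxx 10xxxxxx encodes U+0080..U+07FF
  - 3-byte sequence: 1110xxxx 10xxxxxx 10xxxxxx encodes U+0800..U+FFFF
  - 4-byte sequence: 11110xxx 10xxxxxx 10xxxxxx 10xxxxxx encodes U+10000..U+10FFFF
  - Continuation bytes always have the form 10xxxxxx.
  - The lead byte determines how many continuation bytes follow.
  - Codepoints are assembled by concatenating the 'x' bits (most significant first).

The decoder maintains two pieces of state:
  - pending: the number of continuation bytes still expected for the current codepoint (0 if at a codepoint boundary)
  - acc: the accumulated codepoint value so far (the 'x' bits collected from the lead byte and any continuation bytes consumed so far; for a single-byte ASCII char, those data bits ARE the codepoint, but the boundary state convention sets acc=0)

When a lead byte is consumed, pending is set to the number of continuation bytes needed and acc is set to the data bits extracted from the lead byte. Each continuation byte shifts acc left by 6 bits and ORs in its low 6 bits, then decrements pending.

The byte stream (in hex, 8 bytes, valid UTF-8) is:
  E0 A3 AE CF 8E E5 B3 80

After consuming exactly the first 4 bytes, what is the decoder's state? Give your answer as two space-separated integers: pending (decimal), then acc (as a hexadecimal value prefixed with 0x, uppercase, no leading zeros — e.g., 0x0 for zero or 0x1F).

Byte[0]=E0: 3-byte lead. pending=2, acc=0x0
Byte[1]=A3: continuation. acc=(acc<<6)|0x23=0x23, pending=1
Byte[2]=AE: continuation. acc=(acc<<6)|0x2E=0x8EE, pending=0
Byte[3]=CF: 2-byte lead. pending=1, acc=0xF

Answer: 1 0xF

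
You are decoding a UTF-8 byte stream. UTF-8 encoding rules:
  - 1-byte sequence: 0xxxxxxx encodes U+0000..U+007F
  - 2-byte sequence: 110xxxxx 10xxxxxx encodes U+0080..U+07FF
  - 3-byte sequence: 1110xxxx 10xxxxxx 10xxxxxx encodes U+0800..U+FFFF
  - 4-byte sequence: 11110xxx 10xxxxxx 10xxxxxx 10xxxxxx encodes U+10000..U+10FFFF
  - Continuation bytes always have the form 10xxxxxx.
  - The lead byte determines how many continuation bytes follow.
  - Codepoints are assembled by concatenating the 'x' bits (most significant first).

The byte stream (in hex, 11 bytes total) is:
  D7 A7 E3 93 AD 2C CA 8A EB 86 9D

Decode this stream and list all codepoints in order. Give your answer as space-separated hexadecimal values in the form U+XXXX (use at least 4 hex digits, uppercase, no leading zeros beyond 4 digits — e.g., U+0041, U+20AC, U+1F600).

Byte[0]=D7: 2-byte lead, need 1 cont bytes. acc=0x17
Byte[1]=A7: continuation. acc=(acc<<6)|0x27=0x5E7
Completed: cp=U+05E7 (starts at byte 0)
Byte[2]=E3: 3-byte lead, need 2 cont bytes. acc=0x3
Byte[3]=93: continuation. acc=(acc<<6)|0x13=0xD3
Byte[4]=AD: continuation. acc=(acc<<6)|0x2D=0x34ED
Completed: cp=U+34ED (starts at byte 2)
Byte[5]=2C: 1-byte ASCII. cp=U+002C
Byte[6]=CA: 2-byte lead, need 1 cont bytes. acc=0xA
Byte[7]=8A: continuation. acc=(acc<<6)|0x0A=0x28A
Completed: cp=U+028A (starts at byte 6)
Byte[8]=EB: 3-byte lead, need 2 cont bytes. acc=0xB
Byte[9]=86: continuation. acc=(acc<<6)|0x06=0x2C6
Byte[10]=9D: continuation. acc=(acc<<6)|0x1D=0xB19D
Completed: cp=U+B19D (starts at byte 8)

Answer: U+05E7 U+34ED U+002C U+028A U+B19D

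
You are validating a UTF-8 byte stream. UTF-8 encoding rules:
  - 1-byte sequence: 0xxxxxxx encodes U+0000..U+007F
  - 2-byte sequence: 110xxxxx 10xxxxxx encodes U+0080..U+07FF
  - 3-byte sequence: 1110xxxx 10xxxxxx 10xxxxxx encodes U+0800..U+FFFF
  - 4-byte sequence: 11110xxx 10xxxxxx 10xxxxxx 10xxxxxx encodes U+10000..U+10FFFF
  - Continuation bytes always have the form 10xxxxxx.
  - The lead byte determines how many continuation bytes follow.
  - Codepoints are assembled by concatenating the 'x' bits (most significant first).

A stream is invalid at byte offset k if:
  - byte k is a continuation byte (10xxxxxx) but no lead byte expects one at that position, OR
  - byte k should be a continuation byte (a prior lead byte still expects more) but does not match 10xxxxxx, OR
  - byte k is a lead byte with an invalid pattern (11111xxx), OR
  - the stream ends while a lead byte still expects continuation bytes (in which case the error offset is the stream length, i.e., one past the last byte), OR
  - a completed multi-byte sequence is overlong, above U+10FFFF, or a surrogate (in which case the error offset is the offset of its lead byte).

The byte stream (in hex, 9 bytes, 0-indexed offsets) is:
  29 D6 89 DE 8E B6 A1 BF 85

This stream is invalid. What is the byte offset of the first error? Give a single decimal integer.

Byte[0]=29: 1-byte ASCII. cp=U+0029
Byte[1]=D6: 2-byte lead, need 1 cont bytes. acc=0x16
Byte[2]=89: continuation. acc=(acc<<6)|0x09=0x589
Completed: cp=U+0589 (starts at byte 1)
Byte[3]=DE: 2-byte lead, need 1 cont bytes. acc=0x1E
Byte[4]=8E: continuation. acc=(acc<<6)|0x0E=0x78E
Completed: cp=U+078E (starts at byte 3)
Byte[5]=B6: INVALID lead byte (not 0xxx/110x/1110/11110)

Answer: 5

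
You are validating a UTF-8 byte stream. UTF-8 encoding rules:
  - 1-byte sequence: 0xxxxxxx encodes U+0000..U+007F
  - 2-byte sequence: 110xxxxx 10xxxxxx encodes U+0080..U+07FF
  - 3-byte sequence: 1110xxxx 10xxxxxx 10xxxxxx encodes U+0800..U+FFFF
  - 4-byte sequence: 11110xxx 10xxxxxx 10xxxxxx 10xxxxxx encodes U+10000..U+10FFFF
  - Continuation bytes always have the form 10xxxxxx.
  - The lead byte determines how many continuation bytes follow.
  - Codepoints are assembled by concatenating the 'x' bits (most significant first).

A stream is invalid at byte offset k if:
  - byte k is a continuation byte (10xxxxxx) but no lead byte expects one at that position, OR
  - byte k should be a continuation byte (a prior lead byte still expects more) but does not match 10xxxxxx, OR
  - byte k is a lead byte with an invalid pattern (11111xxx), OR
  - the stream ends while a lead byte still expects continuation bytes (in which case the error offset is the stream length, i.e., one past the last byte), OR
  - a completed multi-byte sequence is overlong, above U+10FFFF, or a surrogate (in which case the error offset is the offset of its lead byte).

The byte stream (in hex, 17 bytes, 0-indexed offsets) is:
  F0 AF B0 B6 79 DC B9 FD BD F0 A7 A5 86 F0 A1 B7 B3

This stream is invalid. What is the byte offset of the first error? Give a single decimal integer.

Byte[0]=F0: 4-byte lead, need 3 cont bytes. acc=0x0
Byte[1]=AF: continuation. acc=(acc<<6)|0x2F=0x2F
Byte[2]=B0: continuation. acc=(acc<<6)|0x30=0xBF0
Byte[3]=B6: continuation. acc=(acc<<6)|0x36=0x2FC36
Completed: cp=U+2FC36 (starts at byte 0)
Byte[4]=79: 1-byte ASCII. cp=U+0079
Byte[5]=DC: 2-byte lead, need 1 cont bytes. acc=0x1C
Byte[6]=B9: continuation. acc=(acc<<6)|0x39=0x739
Completed: cp=U+0739 (starts at byte 5)
Byte[7]=FD: INVALID lead byte (not 0xxx/110x/1110/11110)

Answer: 7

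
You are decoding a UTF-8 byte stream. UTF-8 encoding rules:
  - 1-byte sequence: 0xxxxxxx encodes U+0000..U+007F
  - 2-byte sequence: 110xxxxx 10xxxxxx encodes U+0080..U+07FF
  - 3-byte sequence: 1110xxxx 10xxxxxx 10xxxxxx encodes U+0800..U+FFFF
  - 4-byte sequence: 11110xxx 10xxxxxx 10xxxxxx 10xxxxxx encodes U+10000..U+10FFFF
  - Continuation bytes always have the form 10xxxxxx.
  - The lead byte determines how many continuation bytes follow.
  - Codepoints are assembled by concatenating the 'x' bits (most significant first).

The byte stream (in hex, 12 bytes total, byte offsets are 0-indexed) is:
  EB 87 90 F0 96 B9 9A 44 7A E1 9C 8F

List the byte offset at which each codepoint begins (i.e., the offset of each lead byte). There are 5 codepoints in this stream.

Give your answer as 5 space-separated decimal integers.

Byte[0]=EB: 3-byte lead, need 2 cont bytes. acc=0xB
Byte[1]=87: continuation. acc=(acc<<6)|0x07=0x2C7
Byte[2]=90: continuation. acc=(acc<<6)|0x10=0xB1D0
Completed: cp=U+B1D0 (starts at byte 0)
Byte[3]=F0: 4-byte lead, need 3 cont bytes. acc=0x0
Byte[4]=96: continuation. acc=(acc<<6)|0x16=0x16
Byte[5]=B9: continuation. acc=(acc<<6)|0x39=0x5B9
Byte[6]=9A: continuation. acc=(acc<<6)|0x1A=0x16E5A
Completed: cp=U+16E5A (starts at byte 3)
Byte[7]=44: 1-byte ASCII. cp=U+0044
Byte[8]=7A: 1-byte ASCII. cp=U+007A
Byte[9]=E1: 3-byte lead, need 2 cont bytes. acc=0x1
Byte[10]=9C: continuation. acc=(acc<<6)|0x1C=0x5C
Byte[11]=8F: continuation. acc=(acc<<6)|0x0F=0x170F
Completed: cp=U+170F (starts at byte 9)

Answer: 0 3 7 8 9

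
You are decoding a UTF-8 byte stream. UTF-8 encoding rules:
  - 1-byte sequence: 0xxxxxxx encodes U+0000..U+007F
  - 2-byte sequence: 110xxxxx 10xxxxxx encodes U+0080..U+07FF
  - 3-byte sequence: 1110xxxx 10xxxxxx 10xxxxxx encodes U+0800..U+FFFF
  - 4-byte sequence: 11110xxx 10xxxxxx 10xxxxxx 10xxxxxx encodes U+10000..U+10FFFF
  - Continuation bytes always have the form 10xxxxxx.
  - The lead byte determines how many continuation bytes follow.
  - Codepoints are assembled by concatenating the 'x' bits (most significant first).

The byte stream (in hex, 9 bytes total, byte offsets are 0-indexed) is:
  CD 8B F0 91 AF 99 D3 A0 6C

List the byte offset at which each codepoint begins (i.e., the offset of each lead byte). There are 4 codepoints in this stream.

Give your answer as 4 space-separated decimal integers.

Answer: 0 2 6 8

Derivation:
Byte[0]=CD: 2-byte lead, need 1 cont bytes. acc=0xD
Byte[1]=8B: continuation. acc=(acc<<6)|0x0B=0x34B
Completed: cp=U+034B (starts at byte 0)
Byte[2]=F0: 4-byte lead, need 3 cont bytes. acc=0x0
Byte[3]=91: continuation. acc=(acc<<6)|0x11=0x11
Byte[4]=AF: continuation. acc=(acc<<6)|0x2F=0x46F
Byte[5]=99: continuation. acc=(acc<<6)|0x19=0x11BD9
Completed: cp=U+11BD9 (starts at byte 2)
Byte[6]=D3: 2-byte lead, need 1 cont bytes. acc=0x13
Byte[7]=A0: continuation. acc=(acc<<6)|0x20=0x4E0
Completed: cp=U+04E0 (starts at byte 6)
Byte[8]=6C: 1-byte ASCII. cp=U+006C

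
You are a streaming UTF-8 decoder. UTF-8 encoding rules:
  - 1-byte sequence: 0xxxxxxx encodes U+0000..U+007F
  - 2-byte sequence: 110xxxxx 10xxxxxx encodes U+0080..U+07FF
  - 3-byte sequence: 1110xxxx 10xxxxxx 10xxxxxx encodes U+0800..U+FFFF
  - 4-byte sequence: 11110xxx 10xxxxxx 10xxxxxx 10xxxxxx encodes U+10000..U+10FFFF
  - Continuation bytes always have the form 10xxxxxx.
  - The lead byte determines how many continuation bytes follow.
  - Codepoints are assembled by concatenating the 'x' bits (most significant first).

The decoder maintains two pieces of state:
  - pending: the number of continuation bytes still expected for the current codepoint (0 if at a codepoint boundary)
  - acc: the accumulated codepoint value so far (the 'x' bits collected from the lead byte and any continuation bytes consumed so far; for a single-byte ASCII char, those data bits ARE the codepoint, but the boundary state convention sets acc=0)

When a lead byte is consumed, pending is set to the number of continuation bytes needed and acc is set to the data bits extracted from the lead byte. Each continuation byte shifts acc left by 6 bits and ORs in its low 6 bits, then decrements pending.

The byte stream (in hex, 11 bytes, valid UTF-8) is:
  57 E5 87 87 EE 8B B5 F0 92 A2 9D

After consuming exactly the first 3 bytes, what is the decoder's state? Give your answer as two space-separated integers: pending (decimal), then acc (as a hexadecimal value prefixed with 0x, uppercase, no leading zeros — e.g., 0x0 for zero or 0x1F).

Byte[0]=57: 1-byte. pending=0, acc=0x0
Byte[1]=E5: 3-byte lead. pending=2, acc=0x5
Byte[2]=87: continuation. acc=(acc<<6)|0x07=0x147, pending=1

Answer: 1 0x147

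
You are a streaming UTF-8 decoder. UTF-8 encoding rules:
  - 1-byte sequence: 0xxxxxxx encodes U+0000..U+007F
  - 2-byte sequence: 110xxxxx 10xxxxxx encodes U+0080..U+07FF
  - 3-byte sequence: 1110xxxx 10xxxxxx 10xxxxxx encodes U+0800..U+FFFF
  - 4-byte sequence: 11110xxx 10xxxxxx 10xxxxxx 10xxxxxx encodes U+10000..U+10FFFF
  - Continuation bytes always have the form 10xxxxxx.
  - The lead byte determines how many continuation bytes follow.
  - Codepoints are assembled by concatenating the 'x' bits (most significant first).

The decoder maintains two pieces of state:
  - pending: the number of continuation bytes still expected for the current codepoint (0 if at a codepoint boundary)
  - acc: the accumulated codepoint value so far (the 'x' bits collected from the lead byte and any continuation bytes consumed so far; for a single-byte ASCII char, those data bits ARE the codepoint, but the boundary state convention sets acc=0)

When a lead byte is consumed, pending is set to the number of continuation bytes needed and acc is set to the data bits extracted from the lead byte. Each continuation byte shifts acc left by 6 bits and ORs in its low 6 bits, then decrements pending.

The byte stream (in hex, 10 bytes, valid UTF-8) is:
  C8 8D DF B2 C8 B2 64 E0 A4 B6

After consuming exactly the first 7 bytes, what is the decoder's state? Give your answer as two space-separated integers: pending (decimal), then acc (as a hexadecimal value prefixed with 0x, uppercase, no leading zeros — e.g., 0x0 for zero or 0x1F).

Byte[0]=C8: 2-byte lead. pending=1, acc=0x8
Byte[1]=8D: continuation. acc=(acc<<6)|0x0D=0x20D, pending=0
Byte[2]=DF: 2-byte lead. pending=1, acc=0x1F
Byte[3]=B2: continuation. acc=(acc<<6)|0x32=0x7F2, pending=0
Byte[4]=C8: 2-byte lead. pending=1, acc=0x8
Byte[5]=B2: continuation. acc=(acc<<6)|0x32=0x232, pending=0
Byte[6]=64: 1-byte. pending=0, acc=0x0

Answer: 0 0x0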